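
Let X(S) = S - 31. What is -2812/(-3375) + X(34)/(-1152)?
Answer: 358811/432000 ≈ 0.83058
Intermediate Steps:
X(S) = -31 + S
-2812/(-3375) + X(34)/(-1152) = -2812/(-3375) + (-31 + 34)/(-1152) = -2812*(-1/3375) + 3*(-1/1152) = 2812/3375 - 1/384 = 358811/432000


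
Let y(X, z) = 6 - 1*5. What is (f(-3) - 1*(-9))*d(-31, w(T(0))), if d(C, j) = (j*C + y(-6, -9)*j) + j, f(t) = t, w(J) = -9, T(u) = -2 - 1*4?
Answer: 1566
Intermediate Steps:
T(u) = -6 (T(u) = -2 - 4 = -6)
y(X, z) = 1 (y(X, z) = 6 - 5 = 1)
d(C, j) = 2*j + C*j (d(C, j) = (j*C + 1*j) + j = (C*j + j) + j = (j + C*j) + j = 2*j + C*j)
(f(-3) - 1*(-9))*d(-31, w(T(0))) = (-3 - 1*(-9))*(-9*(2 - 31)) = (-3 + 9)*(-9*(-29)) = 6*261 = 1566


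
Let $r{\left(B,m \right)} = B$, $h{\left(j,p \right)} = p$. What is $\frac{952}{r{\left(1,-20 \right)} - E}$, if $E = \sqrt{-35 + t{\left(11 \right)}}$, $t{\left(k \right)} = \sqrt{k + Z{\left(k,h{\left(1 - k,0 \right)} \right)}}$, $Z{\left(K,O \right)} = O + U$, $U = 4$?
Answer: $\frac{952}{1 - i \sqrt{35 - \sqrt{15}}} \approx 29.632 + 165.32 i$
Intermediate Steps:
$Z{\left(K,O \right)} = 4 + O$ ($Z{\left(K,O \right)} = O + 4 = 4 + O$)
$t{\left(k \right)} = \sqrt{4 + k}$ ($t{\left(k \right)} = \sqrt{k + \left(4 + 0\right)} = \sqrt{k + 4} = \sqrt{4 + k}$)
$E = \sqrt{-35 + \sqrt{15}}$ ($E = \sqrt{-35 + \sqrt{4 + 11}} = \sqrt{-35 + \sqrt{15}} \approx 5.5792 i$)
$\frac{952}{r{\left(1,-20 \right)} - E} = \frac{952}{1 - \sqrt{-35 + \sqrt{15}}}$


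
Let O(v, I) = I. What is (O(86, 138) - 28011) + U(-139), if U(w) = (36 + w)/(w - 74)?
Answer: -5936846/213 ≈ -27873.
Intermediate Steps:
U(w) = (36 + w)/(-74 + w)
(O(86, 138) - 28011) + U(-139) = (138 - 28011) + (36 - 139)/(-74 - 139) = -27873 - 103/(-213) = -27873 - 1/213*(-103) = -27873 + 103/213 = -5936846/213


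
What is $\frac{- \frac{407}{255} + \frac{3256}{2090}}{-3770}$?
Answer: $\frac{37}{3653130} \approx 1.0128 \cdot 10^{-5}$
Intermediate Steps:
$\frac{- \frac{407}{255} + \frac{3256}{2090}}{-3770} = \left(\left(-407\right) \frac{1}{255} + 3256 \cdot \frac{1}{2090}\right) \left(- \frac{1}{3770}\right) = \left(- \frac{407}{255} + \frac{148}{95}\right) \left(- \frac{1}{3770}\right) = \left(- \frac{37}{969}\right) \left(- \frac{1}{3770}\right) = \frac{37}{3653130}$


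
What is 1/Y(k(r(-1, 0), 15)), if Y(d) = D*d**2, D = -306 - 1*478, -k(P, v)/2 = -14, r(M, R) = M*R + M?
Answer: -1/614656 ≈ -1.6269e-6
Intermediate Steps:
r(M, R) = M + M*R
k(P, v) = 28 (k(P, v) = -2*(-14) = 28)
D = -784 (D = -306 - 478 = -784)
Y(d) = -784*d**2
1/Y(k(r(-1, 0), 15)) = 1/(-784*28**2) = 1/(-784*784) = 1/(-614656) = -1/614656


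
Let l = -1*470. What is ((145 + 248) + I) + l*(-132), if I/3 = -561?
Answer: 60750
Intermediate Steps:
I = -1683 (I = 3*(-561) = -1683)
l = -470
((145 + 248) + I) + l*(-132) = ((145 + 248) - 1683) - 470*(-132) = (393 - 1683) + 62040 = -1290 + 62040 = 60750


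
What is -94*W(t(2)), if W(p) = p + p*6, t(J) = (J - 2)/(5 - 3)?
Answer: 0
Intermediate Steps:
t(J) = -1 + J/2 (t(J) = (-2 + J)/2 = (-2 + J)*(1/2) = -1 + J/2)
W(p) = 7*p (W(p) = p + 6*p = 7*p)
-94*W(t(2)) = -658*(-1 + (1/2)*2) = -658*(-1 + 1) = -658*0 = -94*0 = 0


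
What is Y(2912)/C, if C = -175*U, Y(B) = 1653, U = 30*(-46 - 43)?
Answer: 551/155750 ≈ 0.0035377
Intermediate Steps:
U = -2670 (U = 30*(-89) = -2670)
C = 467250 (C = -175*(-2670) = 467250)
Y(2912)/C = 1653/467250 = 1653*(1/467250) = 551/155750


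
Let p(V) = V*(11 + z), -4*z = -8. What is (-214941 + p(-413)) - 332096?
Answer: -552406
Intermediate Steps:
z = 2 (z = -¼*(-8) = 2)
p(V) = 13*V (p(V) = V*(11 + 2) = V*13 = 13*V)
(-214941 + p(-413)) - 332096 = (-214941 + 13*(-413)) - 332096 = (-214941 - 5369) - 332096 = -220310 - 332096 = -552406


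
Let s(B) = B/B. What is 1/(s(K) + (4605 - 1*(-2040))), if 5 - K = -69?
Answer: 1/6646 ≈ 0.00015047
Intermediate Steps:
K = 74 (K = 5 - 1*(-69) = 5 + 69 = 74)
s(B) = 1
1/(s(K) + (4605 - 1*(-2040))) = 1/(1 + (4605 - 1*(-2040))) = 1/(1 + (4605 + 2040)) = 1/(1 + 6645) = 1/6646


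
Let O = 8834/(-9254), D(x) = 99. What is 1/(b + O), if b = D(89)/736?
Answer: -486496/398977 ≈ -1.2194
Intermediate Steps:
O = -631/661 (O = 8834*(-1/9254) = -631/661 ≈ -0.95461)
b = 99/736 ≈ 0.13451
1/(b + O) = 1/(99/736 - 631/661) = 1/(-398977/486496) = -486496/398977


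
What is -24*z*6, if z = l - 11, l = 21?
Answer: -1440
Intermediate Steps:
z = 10 (z = 21 - 11 = 10)
-24*z*6 = -24*10*6 = -240*6 = -1440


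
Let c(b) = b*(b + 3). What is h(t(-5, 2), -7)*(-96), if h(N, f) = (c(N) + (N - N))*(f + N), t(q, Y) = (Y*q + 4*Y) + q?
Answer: 37632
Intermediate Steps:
c(b) = b*(3 + b)
t(q, Y) = q + 4*Y + Y*q (t(q, Y) = (4*Y + Y*q) + q = q + 4*Y + Y*q)
h(N, f) = N*(3 + N)*(N + f) (h(N, f) = (N*(3 + N) + (N - N))*(f + N) = (N*(3 + N) + 0)*(N + f) = (N*(3 + N))*(N + f) = N*(3 + N)*(N + f))
h(t(-5, 2), -7)*(-96) = ((-5 + 4*2 + 2*(-5))*(3 + (-5 + 4*2 + 2*(-5)))*((-5 + 4*2 + 2*(-5)) - 7))*(-96) = ((-5 + 8 - 10)*(3 + (-5 + 8 - 10))*((-5 + 8 - 10) - 7))*(-96) = -7*(3 - 7)*(-7 - 7)*(-96) = -7*(-4)*(-14)*(-96) = -392*(-96) = 37632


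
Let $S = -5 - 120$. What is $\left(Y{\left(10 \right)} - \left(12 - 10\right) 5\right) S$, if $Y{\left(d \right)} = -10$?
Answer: $2500$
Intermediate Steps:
$S = -125$ ($S = -5 - 120 = -125$)
$\left(Y{\left(10 \right)} - \left(12 - 10\right) 5\right) S = \left(-10 - \left(12 - 10\right) 5\right) \left(-125\right) = \left(-10 - 2 \cdot 5\right) \left(-125\right) = \left(-10 - 10\right) \left(-125\right) = \left(-20\right) \left(-125\right) = 2500$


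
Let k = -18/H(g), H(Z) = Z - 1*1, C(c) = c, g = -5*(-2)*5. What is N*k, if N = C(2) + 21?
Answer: -414/49 ≈ -8.4490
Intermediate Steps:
g = 50 (g = 10*5 = 50)
H(Z) = -1 + Z (H(Z) = Z - 1 = -1 + Z)
k = -18/49 (k = -18/(-1 + 50) = -18/49 ≈ -0.36735)
N = 23 (N = 2 + 21 = 23)
N*k = 23*(-18/49) = -414/49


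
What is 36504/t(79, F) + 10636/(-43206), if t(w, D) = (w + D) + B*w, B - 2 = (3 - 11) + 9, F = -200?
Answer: 196994756/626487 ≈ 314.44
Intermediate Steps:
B = 3 (B = 2 + ((3 - 11) + 9) = 2 + (-8 + 9) = 2 + 1 = 3)
t(w, D) = D + 4*w (t(w, D) = (w + D) + 3*w = (D + w) + 3*w = D + 4*w)
36504/t(79, F) + 10636/(-43206) = 36504/(-200 + 4*79) + 10636/(-43206) = 36504/(-200 + 316) + 10636*(-1/43206) = 36504/116 - 5318/21603 = 36504*(1/116) - 5318/21603 = 9126/29 - 5318/21603 = 196994756/626487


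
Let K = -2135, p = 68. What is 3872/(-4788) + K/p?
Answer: -2621419/81396 ≈ -32.206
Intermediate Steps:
3872/(-4788) + K/p = 3872/(-4788) - 2135/68 = 3872*(-1/4788) - 2135*1/68 = -968/1197 - 2135/68 = -2621419/81396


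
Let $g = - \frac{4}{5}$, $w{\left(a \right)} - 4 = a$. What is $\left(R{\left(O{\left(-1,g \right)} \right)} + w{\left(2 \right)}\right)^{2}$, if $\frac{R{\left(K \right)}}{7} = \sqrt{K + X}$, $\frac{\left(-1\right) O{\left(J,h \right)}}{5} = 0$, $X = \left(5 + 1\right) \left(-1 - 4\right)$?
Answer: $-1434 + 84 i \sqrt{30} \approx -1434.0 + 460.09 i$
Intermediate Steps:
$w{\left(a \right)} = 4 + a$
$g = - \frac{4}{5}$ ($g = \left(-4\right) \frac{1}{5} = - \frac{4}{5} \approx -0.8$)
$X = -30$ ($X = 6 \left(-5\right) = -30$)
$O{\left(J,h \right)} = 0$ ($O{\left(J,h \right)} = \left(-5\right) 0 = 0$)
$R{\left(K \right)} = 7 \sqrt{-30 + K}$ ($R{\left(K \right)} = 7 \sqrt{K - 30} = 7 \sqrt{-30 + K}$)
$\left(R{\left(O{\left(-1,g \right)} \right)} + w{\left(2 \right)}\right)^{2} = \left(7 \sqrt{-30 + 0} + \left(4 + 2\right)\right)^{2} = \left(7 \sqrt{-30} + 6\right)^{2} = \left(7 i \sqrt{30} + 6\right)^{2} = \left(6 + 7 i \sqrt{30}\right)^{2}$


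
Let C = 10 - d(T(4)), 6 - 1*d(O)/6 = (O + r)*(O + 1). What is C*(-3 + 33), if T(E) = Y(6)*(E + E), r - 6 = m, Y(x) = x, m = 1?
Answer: 484320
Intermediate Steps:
r = 7 (r = 6 + 1 = 7)
T(E) = 12*E (T(E) = 6*(E + E) = 6*(2*E) = 12*E)
d(O) = 36 - 6*(1 + O)*(7 + O) (d(O) = 36 - 6*(O + 7)*(O + 1) = 36 - 6*(7 + O)*(1 + O) = 36 - 6*(1 + O)*(7 + O))
C = 16144 (C = 10 - (-6 - 576*4 - 6*(12*4)²) = 10 - (-6 - 48*48 - 6*48²) = 10 - (-6 - 2304 - 6*2304) = 10 - (-6 - 2304 - 13824) = 10 - 1*(-16134) = 10 + 16134 = 16144)
C*(-3 + 33) = 16144*(-3 + 33) = 16144*30 = 484320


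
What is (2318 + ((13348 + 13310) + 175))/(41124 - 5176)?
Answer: 29151/35948 ≈ 0.81092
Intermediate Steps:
(2318 + ((13348 + 13310) + 175))/(41124 - 5176) = (2318 + (26658 + 175))/35948 = (2318 + 26833)*(1/35948) = 29151*(1/35948) = 29151/35948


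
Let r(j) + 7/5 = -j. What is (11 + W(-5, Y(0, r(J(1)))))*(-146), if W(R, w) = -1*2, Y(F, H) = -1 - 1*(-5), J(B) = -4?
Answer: -1314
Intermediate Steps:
r(j) = -7/5 - j
Y(F, H) = 4 (Y(F, H) = -1 + 5 = 4)
W(R, w) = -2
(11 + W(-5, Y(0, r(J(1)))))*(-146) = (11 - 2)*(-146) = 9*(-146) = -1314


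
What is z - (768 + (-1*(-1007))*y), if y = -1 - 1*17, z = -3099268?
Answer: -3081910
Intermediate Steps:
y = -18 (y = -1 - 17 = -18)
z - (768 + (-1*(-1007))*y) = -3099268 - (768 - 1*(-1007)*(-18)) = -3099268 - (768 + 1007*(-18)) = -3099268 - (768 - 18126) = -3099268 - 1*(-17358) = -3099268 + 17358 = -3081910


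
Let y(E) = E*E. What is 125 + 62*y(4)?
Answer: 1117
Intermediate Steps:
y(E) = E**2
125 + 62*y(4) = 125 + 62*4**2 = 125 + 62*16 = 125 + 992 = 1117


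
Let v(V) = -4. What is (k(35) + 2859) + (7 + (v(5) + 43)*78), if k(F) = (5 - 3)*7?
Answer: 5922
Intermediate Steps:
k(F) = 14 (k(F) = 2*7 = 14)
(k(35) + 2859) + (7 + (v(5) + 43)*78) = (14 + 2859) + (7 + (-4 + 43)*78) = 2873 + (7 + 39*78) = 2873 + (7 + 3042) = 2873 + 3049 = 5922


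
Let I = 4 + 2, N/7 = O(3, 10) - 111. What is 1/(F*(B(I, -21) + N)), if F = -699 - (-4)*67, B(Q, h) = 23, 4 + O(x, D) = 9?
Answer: 1/309889 ≈ 3.2270e-6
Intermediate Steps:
O(x, D) = 5 (O(x, D) = -4 + 9 = 5)
N = -742 (N = 7*(5 - 111) = 7*(-106) = -742)
I = 6
F = -431 (F = -699 - 1*(-268) = -699 + 268 = -431)
1/(F*(B(I, -21) + N)) = 1/(-431*(23 - 742)) = 1/(-431*(-719)) = 1/309889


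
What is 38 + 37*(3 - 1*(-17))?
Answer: 778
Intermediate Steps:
38 + 37*(3 - 1*(-17)) = 38 + 37*(3 + 17) = 38 + 37*20 = 38 + 740 = 778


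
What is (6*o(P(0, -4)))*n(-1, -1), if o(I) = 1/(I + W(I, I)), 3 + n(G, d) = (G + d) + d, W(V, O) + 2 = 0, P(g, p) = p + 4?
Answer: 18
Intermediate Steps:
P(g, p) = 4 + p
W(V, O) = -2 (W(V, O) = -2 + 0 = -2)
n(G, d) = -3 + G + 2*d (n(G, d) = -3 + ((G + d) + d) = -3 + (G + 2*d) = -3 + G + 2*d)
o(I) = 1/(-2 + I) (o(I) = 1/(I - 2) = 1/(-2 + I))
(6*o(P(0, -4)))*n(-1, -1) = (6/(-2 + (4 - 4)))*(-3 - 1 + 2*(-1)) = (6/(-2 + 0))*(-3 - 1 - 2) = (6/(-2))*(-6) = (6*(-½))*(-6) = -3*(-6) = 18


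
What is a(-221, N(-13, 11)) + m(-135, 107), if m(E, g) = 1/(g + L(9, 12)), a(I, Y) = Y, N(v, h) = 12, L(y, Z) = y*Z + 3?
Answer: 2617/218 ≈ 12.005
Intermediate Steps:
L(y, Z) = 3 + Z*y (L(y, Z) = Z*y + 3 = 3 + Z*y)
m(E, g) = 1/(111 + g) (m(E, g) = 1/(g + (3 + 12*9)) = 1/(g + (3 + 108)) = 1/(g + 111) = 1/(111 + g))
a(-221, N(-13, 11)) + m(-135, 107) = 12 + 1/(111 + 107) = 12 + 1/218 = 2617/218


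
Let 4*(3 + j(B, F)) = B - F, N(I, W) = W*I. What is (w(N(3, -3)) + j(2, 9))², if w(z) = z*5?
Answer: 39601/16 ≈ 2475.1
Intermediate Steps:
N(I, W) = I*W
w(z) = 5*z
j(B, F) = -3 - F/4 + B/4 (j(B, F) = -3 + (B - F)/4 = -3 + (-F/4 + B/4) = -3 - F/4 + B/4)
(w(N(3, -3)) + j(2, 9))² = (5*(3*(-3)) + (-3 - ¼*9 + (¼)*2))² = (5*(-9) + (-3 - 9/4 + ½))² = (-45 - 19/4)² = (-199/4)² = 39601/16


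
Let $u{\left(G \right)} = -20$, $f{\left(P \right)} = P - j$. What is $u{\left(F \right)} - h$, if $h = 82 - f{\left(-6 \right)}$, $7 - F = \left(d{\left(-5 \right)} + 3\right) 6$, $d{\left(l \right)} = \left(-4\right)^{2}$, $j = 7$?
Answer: $-115$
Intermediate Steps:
$f{\left(P \right)} = -7 + P$ ($f{\left(P \right)} = P - 7 = -7 + P$)
$d{\left(l \right)} = 16$
$F = -107$ ($F = 7 - \left(16 + 3\right) 6 = 7 - 19 \cdot 6 = 7 - 114 = -107$)
$h = 95$ ($h = 82 - \left(-7 - 6\right) = 82 - -13 = 82 + 13 = 95$)
$u{\left(F \right)} - h = -20 - 95 = -115$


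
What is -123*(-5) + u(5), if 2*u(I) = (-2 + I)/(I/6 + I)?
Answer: 21534/35 ≈ 615.26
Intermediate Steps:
u(I) = 3*(-2 + I)/(7*I) (u(I) = ((-2 + I)/(I/6 + I))/2 = ((-2 + I)/((7*I/6)))/2 = ((-2 + I)*(6/(7*I)))/2 = (6*(-2 + I)/(7*I))/2 = 3*(-2 + I)/(7*I))
-123*(-5) + u(5) = -123*(-5) + (3/7)*(-2 + 5)/5 = 615 + (3/7)*(⅕)*3 = 615 + 9/35 = 21534/35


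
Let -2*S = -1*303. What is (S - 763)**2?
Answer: 1495729/4 ≈ 3.7393e+5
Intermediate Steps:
S = 303/2 (S = -(-1)*303/2 = -1/2*(-303) = 303/2 ≈ 151.50)
(S - 763)**2 = (303/2 - 763)**2 = (-1223/2)**2 = 1495729/4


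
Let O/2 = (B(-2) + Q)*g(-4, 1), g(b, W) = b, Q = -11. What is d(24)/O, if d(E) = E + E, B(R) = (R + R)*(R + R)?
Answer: -6/5 ≈ -1.2000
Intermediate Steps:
B(R) = 4*R² (B(R) = (2*R)*(2*R) = 4*R²)
d(E) = 2*E
O = -40 (O = 2*((4*(-2)² - 11)*(-4)) = 2*((4*4 - 11)*(-4)) = 2*((16 - 11)*(-4)) = 2*(5*(-4)) = 2*(-20) = -40)
d(24)/O = (2*24)/(-40) = 48*(-1/40) = -6/5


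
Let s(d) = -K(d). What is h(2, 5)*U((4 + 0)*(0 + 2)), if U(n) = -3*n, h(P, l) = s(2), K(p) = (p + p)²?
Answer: 384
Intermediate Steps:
K(p) = 4*p² (K(p) = (2*p)² = 4*p²)
s(d) = -4*d²
h(P, l) = -16 (h(P, l) = -4*2² = -4*4 = -16)
h(2, 5)*U((4 + 0)*(0 + 2)) = -(-48)*(4 + 0)*(0 + 2) = -(-48)*4*2 = -(-48)*8 = -16*(-24) = 384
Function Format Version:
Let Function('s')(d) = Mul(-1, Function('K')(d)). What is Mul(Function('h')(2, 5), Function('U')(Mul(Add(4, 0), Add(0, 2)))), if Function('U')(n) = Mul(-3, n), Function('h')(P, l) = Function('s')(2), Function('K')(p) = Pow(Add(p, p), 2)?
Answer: 384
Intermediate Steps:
Function('K')(p) = Mul(4, Pow(p, 2)) (Function('K')(p) = Pow(Mul(2, p), 2) = Mul(4, Pow(p, 2)))
Function('s')(d) = Mul(-4, Pow(d, 2)) (Function('s')(d) = Mul(-1, Mul(4, Pow(d, 2))) = Mul(-4, Pow(d, 2)))
Function('h')(P, l) = -16 (Function('h')(P, l) = Mul(-4, Pow(2, 2)) = Mul(-4, 4) = -16)
Mul(Function('h')(2, 5), Function('U')(Mul(Add(4, 0), Add(0, 2)))) = Mul(-16, Mul(-3, Mul(Add(4, 0), Add(0, 2)))) = Mul(-16, Mul(-3, Mul(4, 2))) = Mul(-16, Mul(-3, 8)) = Mul(-16, -24) = 384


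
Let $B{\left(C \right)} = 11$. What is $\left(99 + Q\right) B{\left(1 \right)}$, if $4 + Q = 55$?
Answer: $1650$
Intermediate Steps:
$Q = 51$ ($Q = -4 + 55 = 51$)
$\left(99 + Q\right) B{\left(1 \right)} = \left(99 + 51\right) 11 = 150 \cdot 11 = 1650$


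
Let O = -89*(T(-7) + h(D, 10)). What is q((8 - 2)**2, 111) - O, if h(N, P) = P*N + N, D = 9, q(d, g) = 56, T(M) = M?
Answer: 8244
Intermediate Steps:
h(N, P) = N + N*P (h(N, P) = N*P + N = N + N*P)
O = -8188 (O = -89*(-7 + 9*(1 + 10)) = -89*(-7 + 9*11) = -89*(-7 + 99) = -89*92 = -8188)
q((8 - 2)**2, 111) - O = 56 - 1*(-8188) = 56 + 8188 = 8244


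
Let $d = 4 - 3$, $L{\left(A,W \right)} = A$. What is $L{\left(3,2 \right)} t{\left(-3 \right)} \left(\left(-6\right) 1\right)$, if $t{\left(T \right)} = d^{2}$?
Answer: $-18$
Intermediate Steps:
$d = 1$ ($d = 4 - 3 = 1$)
$t{\left(T \right)} = 1$ ($t{\left(T \right)} = 1^{2} = 1$)
$L{\left(3,2 \right)} t{\left(-3 \right)} \left(\left(-6\right) 1\right) = 3 \cdot 1 \left(\left(-6\right) 1\right) = 3 \left(-6\right) = -18$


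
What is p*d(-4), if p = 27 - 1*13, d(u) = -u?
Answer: 56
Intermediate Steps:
p = 14 (p = 27 - 13 = 14)
p*d(-4) = 14*(-1*(-4)) = 14*4 = 56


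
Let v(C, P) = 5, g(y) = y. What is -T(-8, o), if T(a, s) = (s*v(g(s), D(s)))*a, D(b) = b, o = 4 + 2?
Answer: 240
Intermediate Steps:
o = 6
T(a, s) = 5*a*s (T(a, s) = (s*5)*a = (5*s)*a = 5*a*s)
-T(-8, o) = -5*(-8)*6 = -1*(-240) = 240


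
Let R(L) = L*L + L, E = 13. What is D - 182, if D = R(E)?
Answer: 0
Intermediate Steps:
R(L) = L + L² (R(L) = L² + L = L + L²)
D = 182 (D = 13*(1 + 13) = 13*14 = 182)
D - 182 = 182 - 182 = 0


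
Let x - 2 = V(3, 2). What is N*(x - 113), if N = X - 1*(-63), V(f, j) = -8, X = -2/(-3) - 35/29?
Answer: -646646/87 ≈ -7432.7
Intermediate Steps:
X = -47/87 (X = -2*(-⅓) - 35*1/29 = ⅔ - 35/29 = -47/87 ≈ -0.54023)
N = 5434/87 (N = -47/87 - 1*(-63) = -47/87 + 63 = 5434/87 ≈ 62.460)
x = -6 (x = 2 - 8 = -6)
N*(x - 113) = 5434*(-6 - 113)/87 = (5434/87)*(-119) = -646646/87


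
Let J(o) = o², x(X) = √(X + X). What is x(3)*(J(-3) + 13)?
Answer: 22*√6 ≈ 53.889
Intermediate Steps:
x(X) = √2*√X (x(X) = √(2*X) = √2*√X)
x(3)*(J(-3) + 13) = (√2*√3)*((-3)² + 13) = √6*(9 + 13) = √6*22 = 22*√6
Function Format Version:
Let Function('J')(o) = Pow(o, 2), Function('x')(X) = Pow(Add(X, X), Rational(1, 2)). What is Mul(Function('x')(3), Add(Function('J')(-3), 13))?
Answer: Mul(22, Pow(6, Rational(1, 2))) ≈ 53.889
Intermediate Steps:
Function('x')(X) = Mul(Pow(2, Rational(1, 2)), Pow(X, Rational(1, 2))) (Function('x')(X) = Pow(Mul(2, X), Rational(1, 2)) = Mul(Pow(2, Rational(1, 2)), Pow(X, Rational(1, 2))))
Mul(Function('x')(3), Add(Function('J')(-3), 13)) = Mul(Mul(Pow(2, Rational(1, 2)), Pow(3, Rational(1, 2))), Add(Pow(-3, 2), 13)) = Mul(Pow(6, Rational(1, 2)), Add(9, 13)) = Mul(Pow(6, Rational(1, 2)), 22) = Mul(22, Pow(6, Rational(1, 2)))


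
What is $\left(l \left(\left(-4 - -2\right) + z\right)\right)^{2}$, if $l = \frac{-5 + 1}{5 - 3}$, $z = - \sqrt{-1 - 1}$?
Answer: $8 + 16 i \sqrt{2} \approx 8.0 + 22.627 i$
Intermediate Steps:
$z = - i \sqrt{2}$ ($z = - \sqrt{-2} = - i \sqrt{2} \approx - 1.4142 i$)
$l = -2$ ($l = - \frac{4}{2} = \left(-4\right) \frac{1}{2} = -2$)
$\left(l \left(\left(-4 - -2\right) + z\right)\right)^{2} = \left(- 2 \left(\left(-4 - -2\right) - i \sqrt{2}\right)\right)^{2} = \left(- 2 \left(\left(-4 + 2\right) - i \sqrt{2}\right)\right)^{2} = \left(- 2 \left(-2 - i \sqrt{2}\right)\right)^{2} = \left(4 + 2 i \sqrt{2}\right)^{2}$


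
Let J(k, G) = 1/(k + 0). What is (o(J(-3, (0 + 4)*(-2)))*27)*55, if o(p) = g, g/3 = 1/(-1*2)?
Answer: -4455/2 ≈ -2227.5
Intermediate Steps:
g = -3/2 (g = 3/((-1*2)) = 3/(-2) = 3*(-1/2) = -3/2 ≈ -1.5000)
J(k, G) = 1/k
o(p) = -3/2
(o(J(-3, (0 + 4)*(-2)))*27)*55 = -3/2*27*55 = -81/2*55 = -4455/2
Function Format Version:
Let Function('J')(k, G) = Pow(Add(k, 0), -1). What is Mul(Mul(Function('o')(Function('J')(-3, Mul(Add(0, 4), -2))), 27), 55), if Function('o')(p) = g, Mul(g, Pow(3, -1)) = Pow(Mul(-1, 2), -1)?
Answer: Rational(-4455, 2) ≈ -2227.5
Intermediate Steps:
g = Rational(-3, 2) (g = Mul(3, Pow(Mul(-1, 2), -1)) = Mul(3, Pow(-2, -1)) = Mul(3, Rational(-1, 2)) = Rational(-3, 2) ≈ -1.5000)
Function('J')(k, G) = Pow(k, -1)
Function('o')(p) = Rational(-3, 2)
Mul(Mul(Function('o')(Function('J')(-3, Mul(Add(0, 4), -2))), 27), 55) = Mul(Mul(Rational(-3, 2), 27), 55) = Mul(Rational(-81, 2), 55) = Rational(-4455, 2)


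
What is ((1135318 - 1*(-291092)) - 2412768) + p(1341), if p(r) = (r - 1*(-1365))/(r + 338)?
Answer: -1656092376/1679 ≈ -9.8636e+5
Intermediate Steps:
p(r) = (1365 + r)/(338 + r) (p(r) = (r + 1365)/(338 + r) = (1365 + r)/(338 + r))
((1135318 - 1*(-291092)) - 2412768) + p(1341) = ((1135318 - 1*(-291092)) - 2412768) + (1365 + 1341)/(338 + 1341) = ((1135318 + 291092) - 2412768) + 2706/1679 = (1426410 - 2412768) + (1/1679)*2706 = -986358 + 2706/1679 = -1656092376/1679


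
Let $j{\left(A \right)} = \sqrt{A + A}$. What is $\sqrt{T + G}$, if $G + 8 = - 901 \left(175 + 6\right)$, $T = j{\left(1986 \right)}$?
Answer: $\sqrt{-163089 + 2 \sqrt{993}} \approx 403.76 i$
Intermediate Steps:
$j{\left(A \right)} = \sqrt{2} \sqrt{A}$ ($j{\left(A \right)} = \sqrt{2 A} = \sqrt{2} \sqrt{A}$)
$T = 2 \sqrt{993}$ ($T = \sqrt{2} \sqrt{1986} = 2 \sqrt{993} \approx 63.024$)
$G = -163089$ ($G = -8 - 901 \left(175 + 6\right) = -8 - 163081 = -163089$)
$\sqrt{T + G} = \sqrt{2 \sqrt{993} - 163089} = \sqrt{-163089 + 2 \sqrt{993}}$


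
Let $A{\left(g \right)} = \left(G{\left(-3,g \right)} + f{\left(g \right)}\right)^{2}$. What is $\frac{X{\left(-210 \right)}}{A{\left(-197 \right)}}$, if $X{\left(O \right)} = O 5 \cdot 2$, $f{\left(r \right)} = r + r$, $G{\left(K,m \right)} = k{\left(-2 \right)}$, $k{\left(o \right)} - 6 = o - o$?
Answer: $- \frac{525}{37636} \approx -0.013949$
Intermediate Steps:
$k{\left(o \right)} = 6$ ($k{\left(o \right)} = 6 + \left(o - o\right) = 6 + 0 = 6$)
$G{\left(K,m \right)} = 6$
$f{\left(r \right)} = 2 r$
$A{\left(g \right)} = \left(6 + 2 g\right)^{2}$
$X{\left(O \right)} = 10 O$ ($X{\left(O \right)} = 5 O 2 = 10 O$)
$\frac{X{\left(-210 \right)}}{A{\left(-197 \right)}} = \frac{10 \left(-210\right)}{4 \left(3 - 197\right)^{2}} = - \frac{2100}{4 \left(-194\right)^{2}} = - \frac{2100}{4 \cdot 37636} = - \frac{2100}{150544} = \left(-2100\right) \frac{1}{150544} = - \frac{525}{37636}$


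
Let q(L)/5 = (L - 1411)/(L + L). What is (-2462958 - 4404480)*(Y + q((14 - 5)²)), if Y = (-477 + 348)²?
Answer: -3077976555016/27 ≈ -1.1400e+11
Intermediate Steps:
q(L) = 5*(-1411 + L)/(2*L) (q(L) = 5*((L - 1411)/(L + L)) = 5*((-1411 + L)/((2*L))) = 5*((-1411 + L)*(1/(2*L))) = 5*((-1411 + L)/(2*L)) = 5*(-1411 + L)/(2*L))
Y = 16641 (Y = (-129)² = 16641)
(-2462958 - 4404480)*(Y + q((14 - 5)²)) = (-2462958 - 4404480)*(16641 + 5*(-1411 + (14 - 5)²)/(2*((14 - 5)²))) = -6867438*(16641 + 5*(-1411 + 9²)/(2*(9²))) = -6867438*(16641 + (5/2)*(-1411 + 81)/81) = -6867438*(16641 + (5/2)*(1/81)*(-1330)) = -6867438*(16641 - 3325/81) = -6867438*1344596/81 = -3077976555016/27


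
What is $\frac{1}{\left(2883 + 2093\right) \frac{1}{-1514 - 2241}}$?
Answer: $- \frac{3755}{4976} \approx -0.75462$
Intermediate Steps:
$\frac{1}{\left(2883 + 2093\right) \frac{1}{-1514 - 2241}} = \frac{1}{4976 \frac{1}{-3755}} = \frac{1}{4976 \left(- \frac{1}{3755}\right)} = \frac{1}{- \frac{4976}{3755}} = - \frac{3755}{4976}$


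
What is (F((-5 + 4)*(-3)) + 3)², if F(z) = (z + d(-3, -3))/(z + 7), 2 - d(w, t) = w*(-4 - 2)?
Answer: 289/100 ≈ 2.8900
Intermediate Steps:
d(w, t) = 2 + 6*w (d(w, t) = 2 - w*(-4 - 2) = 2 - w*(-6) = 2 - (-6)*w = 2 + 6*w)
F(z) = (-16 + z)/(7 + z) (F(z) = (z + (2 + 6*(-3)))/(z + 7) = (z + (2 - 18))/(7 + z) = (z - 16)/(7 + z) = (-16 + z)/(7 + z))
(F((-5 + 4)*(-3)) + 3)² = ((-16 + (-5 + 4)*(-3))/(7 + (-5 + 4)*(-3)) + 3)² = ((-16 - 1*(-3))/(7 - 1*(-3)) + 3)² = ((-16 + 3)/(7 + 3) + 3)² = (-13/10 + 3)² = (17/10)² = 289/100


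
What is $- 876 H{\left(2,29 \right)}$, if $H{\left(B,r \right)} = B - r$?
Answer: $23652$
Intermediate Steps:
$- 876 H{\left(2,29 \right)} = - 876 \left(2 - 29\right) = \left(-876\right) \left(-27\right) = 23652$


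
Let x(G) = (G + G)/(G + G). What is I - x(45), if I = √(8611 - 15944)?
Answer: -1 + I*√7333 ≈ -1.0 + 85.633*I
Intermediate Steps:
I = I*√7333 (I = √(-7333) = I*√7333 ≈ 85.633*I)
x(G) = 1 (x(G) = (2*G)/((2*G)) = (2*G)*(1/(2*G)) = 1)
I - x(45) = I*√7333 - 1*1 = I*√7333 - 1 = -1 + I*√7333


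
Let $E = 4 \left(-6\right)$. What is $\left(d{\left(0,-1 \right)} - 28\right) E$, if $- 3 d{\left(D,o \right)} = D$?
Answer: $672$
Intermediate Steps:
$d{\left(D,o \right)} = - \frac{D}{3}$
$E = -24$
$\left(d{\left(0,-1 \right)} - 28\right) E = \left(\left(- \frac{1}{3}\right) 0 - 28\right) \left(-24\right) = \left(0 - 28\right) \left(-24\right) = \left(-28\right) \left(-24\right) = 672$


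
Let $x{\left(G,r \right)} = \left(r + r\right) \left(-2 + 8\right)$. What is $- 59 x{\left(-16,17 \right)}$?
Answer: $-12036$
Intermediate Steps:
$x{\left(G,r \right)} = 12 r$ ($x{\left(G,r \right)} = 2 r 6 = 12 r$)
$- 59 x{\left(-16,17 \right)} = - 59 \cdot 12 \cdot 17 = \left(-59\right) 204 = -12036$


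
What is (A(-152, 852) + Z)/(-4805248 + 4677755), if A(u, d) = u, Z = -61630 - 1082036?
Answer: 1143818/127493 ≈ 8.9716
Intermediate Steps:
Z = -1143666
(A(-152, 852) + Z)/(-4805248 + 4677755) = (-152 - 1143666)/(-4805248 + 4677755) = -1143818/(-127493) = -1143818*(-1/127493) = 1143818/127493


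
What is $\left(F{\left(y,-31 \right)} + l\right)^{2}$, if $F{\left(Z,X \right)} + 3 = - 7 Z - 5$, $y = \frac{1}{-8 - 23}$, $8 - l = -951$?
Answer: $\frac{869542144}{961} \approx 9.0483 \cdot 10^{5}$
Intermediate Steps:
$l = 959$ ($l = 8 - -951 = 8 + 951 = 959$)
$y = - \frac{1}{31}$ ($y = \frac{1}{-31} = - \frac{1}{31} \approx -0.032258$)
$F{\left(Z,X \right)} = -8 - 7 Z$ ($F{\left(Z,X \right)} = -3 - \left(5 + 7 Z\right) = -8 - 7 Z$)
$\left(F{\left(y,-31 \right)} + l\right)^{2} = \left(\left(-8 - - \frac{7}{31}\right) + 959\right)^{2} = \left(\left(-8 + \frac{7}{31}\right) + 959\right)^{2} = \left(- \frac{241}{31} + 959\right)^{2} = \left(\frac{29488}{31}\right)^{2} = \frac{869542144}{961}$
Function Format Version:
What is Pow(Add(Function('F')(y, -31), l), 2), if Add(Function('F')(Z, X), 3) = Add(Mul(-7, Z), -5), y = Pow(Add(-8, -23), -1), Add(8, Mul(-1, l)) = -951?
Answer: Rational(869542144, 961) ≈ 9.0483e+5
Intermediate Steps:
l = 959 (l = Add(8, Mul(-1, -951)) = Add(8, 951) = 959)
y = Rational(-1, 31) (y = Pow(-31, -1) = Rational(-1, 31) ≈ -0.032258)
Function('F')(Z, X) = Add(-8, Mul(-7, Z)) (Function('F')(Z, X) = Add(-3, Add(Mul(-7, Z), -5)) = Add(-3, Add(-5, Mul(-7, Z))) = Add(-8, Mul(-7, Z)))
Pow(Add(Function('F')(y, -31), l), 2) = Pow(Add(Add(-8, Mul(-7, Rational(-1, 31))), 959), 2) = Pow(Add(Add(-8, Rational(7, 31)), 959), 2) = Pow(Add(Rational(-241, 31), 959), 2) = Pow(Rational(29488, 31), 2) = Rational(869542144, 961)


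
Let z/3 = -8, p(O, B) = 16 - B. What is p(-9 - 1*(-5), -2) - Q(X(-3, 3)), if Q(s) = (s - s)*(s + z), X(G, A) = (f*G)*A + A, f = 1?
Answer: 18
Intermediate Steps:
z = -24 (z = 3*(-8) = -24)
X(G, A) = A + A*G (X(G, A) = (1*G)*A + A = G*A + A = A*G + A = A + A*G)
Q(s) = 0 (Q(s) = (s - s)*(s - 24) = 0*(-24 + s) = 0)
p(-9 - 1*(-5), -2) - Q(X(-3, 3)) = (16 - 1*(-2)) - 1*0 = (16 + 2) + 0 = 18 + 0 = 18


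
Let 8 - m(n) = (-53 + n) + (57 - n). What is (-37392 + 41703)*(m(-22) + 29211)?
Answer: 125945865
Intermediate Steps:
m(n) = 4 (m(n) = 8 - ((-53 + n) + (57 - n)) = 8 - 1*4 = 8 - 4 = 4)
(-37392 + 41703)*(m(-22) + 29211) = (-37392 + 41703)*(4 + 29211) = 4311*29215 = 125945865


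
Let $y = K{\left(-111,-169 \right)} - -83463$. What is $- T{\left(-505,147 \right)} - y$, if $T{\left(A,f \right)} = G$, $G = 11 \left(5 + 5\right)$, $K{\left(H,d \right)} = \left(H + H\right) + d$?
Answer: $-83182$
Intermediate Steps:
$K{\left(H,d \right)} = d + 2 H$ ($K{\left(H,d \right)} = 2 H + d = d + 2 H$)
$G = 110$ ($G = 11 \cdot 10 = 110$)
$T{\left(A,f \right)} = 110$
$y = 83072$ ($y = \left(-169 + 2 \left(-111\right)\right) - -83463 = \left(-169 - 222\right) + 83463 = -391 + 83463 = 83072$)
$- T{\left(-505,147 \right)} - y = \left(-1\right) 110 - 83072 = -110 - 83072 = -83182$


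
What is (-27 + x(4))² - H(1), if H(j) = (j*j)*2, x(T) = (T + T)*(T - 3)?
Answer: 359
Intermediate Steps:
x(T) = 2*T*(-3 + T) (x(T) = (2*T)*(-3 + T) = 2*T*(-3 + T))
H(j) = 2*j² (H(j) = j²*2 = 2*j²)
(-27 + x(4))² - H(1) = (-27 + 2*4*(-3 + 4))² - 2*1² = (-27 + 2*4*1)² - 2 = (-27 + 8)² - 1*2 = (-19)² - 2 = 361 - 2 = 359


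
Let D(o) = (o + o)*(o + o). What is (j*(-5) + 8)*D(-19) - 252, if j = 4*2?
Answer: -46460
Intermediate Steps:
j = 8
D(o) = 4*o² (D(o) = (2*o)*(2*o) = 4*o²)
(j*(-5) + 8)*D(-19) - 252 = (8*(-5) + 8)*(4*(-19)²) - 252 = (-40 + 8)*(4*361) - 252 = -32*1444 - 252 = -46208 - 252 = -46460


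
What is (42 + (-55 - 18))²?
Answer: 961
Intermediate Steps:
(42 + (-55 - 18))² = (42 - 73)² = (-31)² = 961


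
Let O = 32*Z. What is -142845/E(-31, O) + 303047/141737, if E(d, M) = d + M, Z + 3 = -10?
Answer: 6793961258/21118813 ≈ 321.70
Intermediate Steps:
Z = -13 (Z = -3 - 10 = -13)
O = -416 (O = 32*(-13) = -416)
E(d, M) = M + d
-142845/E(-31, O) + 303047/141737 = -142845/(-416 - 31) + 303047/141737 = -142845/(-447) + 303047*(1/141737) = -142845*(-1/447) + 303047/141737 = 47615/149 + 303047/141737 = 6793961258/21118813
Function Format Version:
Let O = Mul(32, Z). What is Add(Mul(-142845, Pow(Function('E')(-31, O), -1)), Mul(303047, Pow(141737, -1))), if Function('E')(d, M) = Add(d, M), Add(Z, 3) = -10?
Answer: Rational(6793961258, 21118813) ≈ 321.70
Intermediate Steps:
Z = -13 (Z = Add(-3, -10) = -13)
O = -416 (O = Mul(32, -13) = -416)
Function('E')(d, M) = Add(M, d)
Add(Mul(-142845, Pow(Function('E')(-31, O), -1)), Mul(303047, Pow(141737, -1))) = Add(Mul(-142845, Pow(Add(-416, -31), -1)), Mul(303047, Pow(141737, -1))) = Add(Mul(-142845, Pow(-447, -1)), Mul(303047, Rational(1, 141737))) = Add(Mul(-142845, Rational(-1, 447)), Rational(303047, 141737)) = Add(Rational(47615, 149), Rational(303047, 141737)) = Rational(6793961258, 21118813)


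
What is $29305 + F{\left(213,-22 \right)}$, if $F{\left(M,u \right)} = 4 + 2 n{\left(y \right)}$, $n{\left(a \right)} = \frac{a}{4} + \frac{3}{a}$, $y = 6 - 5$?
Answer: $\frac{58631}{2} \approx 29316.0$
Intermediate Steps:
$y = 1$ ($y = 6 - 5 = 1$)
$n{\left(a \right)} = \frac{3}{a} + \frac{a}{4}$ ($n{\left(a \right)} = a \frac{1}{4} + \frac{3}{a} = \frac{a}{4} + \frac{3}{a} = \frac{3}{a} + \frac{a}{4}$)
$F{\left(M,u \right)} = \frac{21}{2}$ ($F{\left(M,u \right)} = 4 + 2 \left(\frac{3}{1} + \frac{1}{4} \cdot 1\right) = 4 + 2 \left(3 \cdot 1 + \frac{1}{4}\right) = 4 + 2 \left(3 + \frac{1}{4}\right) = 4 + 2 \cdot \frac{13}{4} = 4 + \frac{13}{2} = \frac{21}{2}$)
$29305 + F{\left(213,-22 \right)} = 29305 + \frac{21}{2} = \frac{58631}{2}$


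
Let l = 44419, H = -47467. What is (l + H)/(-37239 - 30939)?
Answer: 508/11363 ≈ 0.044707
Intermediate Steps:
(l + H)/(-37239 - 30939) = (44419 - 47467)/(-37239 - 30939) = -3048/(-68178) = -3048*(-1/68178) = 508/11363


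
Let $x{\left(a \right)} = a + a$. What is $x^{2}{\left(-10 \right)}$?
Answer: $400$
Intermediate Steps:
$x{\left(a \right)} = 2 a$
$x^{2}{\left(-10 \right)} = \left(2 \left(-10\right)\right)^{2} = \left(-20\right)^{2} = 400$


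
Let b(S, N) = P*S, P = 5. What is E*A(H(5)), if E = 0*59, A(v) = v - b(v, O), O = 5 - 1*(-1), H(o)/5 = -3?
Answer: 0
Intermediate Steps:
H(o) = -15 (H(o) = 5*(-3) = -15)
O = 6 (O = 5 + 1 = 6)
b(S, N) = 5*S
A(v) = -4*v (A(v) = v - 5*v = -4*v)
E = 0
E*A(H(5)) = 0*(-4*(-15)) = 0*60 = 0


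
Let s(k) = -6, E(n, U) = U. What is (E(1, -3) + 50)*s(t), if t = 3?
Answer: -282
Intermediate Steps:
(E(1, -3) + 50)*s(t) = (-3 + 50)*(-6) = 47*(-6) = -282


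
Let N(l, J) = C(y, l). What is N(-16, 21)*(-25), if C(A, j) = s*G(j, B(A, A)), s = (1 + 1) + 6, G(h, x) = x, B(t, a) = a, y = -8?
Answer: 1600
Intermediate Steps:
s = 8 (s = 2 + 6 = 8)
C(A, j) = 8*A
N(l, J) = -64 (N(l, J) = 8*(-8) = -64)
N(-16, 21)*(-25) = -64*(-25) = 1600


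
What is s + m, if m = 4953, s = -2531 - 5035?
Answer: -2613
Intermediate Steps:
s = -7566
s + m = -7566 + 4953 = -2613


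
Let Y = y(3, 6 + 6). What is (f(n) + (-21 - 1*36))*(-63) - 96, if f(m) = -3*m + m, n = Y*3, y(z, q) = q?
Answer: 8031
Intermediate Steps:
Y = 12 (Y = 6 + 6 = 12)
n = 36 (n = 12*3 = 36)
f(m) = -2*m
(f(n) + (-21 - 1*36))*(-63) - 96 = (-2*36 + (-21 - 1*36))*(-63) - 96 = (-72 + (-21 - 36))*(-63) - 96 = (-72 - 57)*(-63) - 96 = -129*(-63) - 96 = 8127 - 96 = 8031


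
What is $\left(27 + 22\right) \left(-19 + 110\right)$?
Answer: $4459$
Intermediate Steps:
$\left(27 + 22\right) \left(-19 + 110\right) = 49 \cdot 91 = 4459$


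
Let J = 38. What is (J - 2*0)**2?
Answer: 1444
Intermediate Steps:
(J - 2*0)**2 = (38 - 2*0)**2 = (38 + 0)**2 = 38**2 = 1444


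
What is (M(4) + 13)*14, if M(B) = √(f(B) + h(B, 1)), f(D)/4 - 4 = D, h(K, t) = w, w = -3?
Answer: 182 + 14*√29 ≈ 257.39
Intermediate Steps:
h(K, t) = -3
f(D) = 16 + 4*D
M(B) = √(13 + 4*B) (M(B) = √((16 + 4*B) - 3) = √(13 + 4*B))
(M(4) + 13)*14 = (√(13 + 4*4) + 13)*14 = (√(13 + 16) + 13)*14 = (√29 + 13)*14 = (13 + √29)*14 = 182 + 14*√29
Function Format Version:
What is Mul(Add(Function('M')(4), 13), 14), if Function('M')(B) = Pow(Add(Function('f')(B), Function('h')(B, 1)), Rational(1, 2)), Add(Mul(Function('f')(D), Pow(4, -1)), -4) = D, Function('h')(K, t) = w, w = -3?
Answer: Add(182, Mul(14, Pow(29, Rational(1, 2)))) ≈ 257.39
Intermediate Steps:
Function('h')(K, t) = -3
Function('f')(D) = Add(16, Mul(4, D))
Function('M')(B) = Pow(Add(13, Mul(4, B)), Rational(1, 2)) (Function('M')(B) = Pow(Add(Add(16, Mul(4, B)), -3), Rational(1, 2)) = Pow(Add(13, Mul(4, B)), Rational(1, 2)))
Mul(Add(Function('M')(4), 13), 14) = Mul(Add(Pow(Add(13, Mul(4, 4)), Rational(1, 2)), 13), 14) = Mul(Add(Pow(Add(13, 16), Rational(1, 2)), 13), 14) = Mul(Add(Pow(29, Rational(1, 2)), 13), 14) = Mul(Add(13, Pow(29, Rational(1, 2))), 14) = Add(182, Mul(14, Pow(29, Rational(1, 2))))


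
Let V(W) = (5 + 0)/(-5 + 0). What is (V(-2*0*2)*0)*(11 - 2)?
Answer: 0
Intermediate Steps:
V(W) = -1 (V(W) = 5/(-5) = 5*(-⅕) = -1)
(V(-2*0*2)*0)*(11 - 2) = (-1*0)*(11 - 2) = 0*9 = 0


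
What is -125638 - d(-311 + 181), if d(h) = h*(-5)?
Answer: -126288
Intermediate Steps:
d(h) = -5*h
-125638 - d(-311 + 181) = -125638 - (-5)*(-311 + 181) = -125638 - (-5)*(-130) = -125638 - 1*650 = -125638 - 650 = -126288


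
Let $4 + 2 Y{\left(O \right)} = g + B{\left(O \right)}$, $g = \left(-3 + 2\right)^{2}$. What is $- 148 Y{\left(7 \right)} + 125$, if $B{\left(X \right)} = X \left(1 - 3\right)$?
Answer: $1383$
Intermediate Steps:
$B{\left(X \right)} = - 2 X$ ($B{\left(X \right)} = X \left(-2\right) = - 2 X$)
$g = 1$ ($g = \left(-1\right)^{2} = 1$)
$Y{\left(O \right)} = - \frac{3}{2} - O$ ($Y{\left(O \right)} = -2 + \frac{1 - 2 O}{2} = -2 - \left(- \frac{1}{2} + O\right) = - \frac{3}{2} - O$)
$- 148 Y{\left(7 \right)} + 125 = - 148 \left(- \frac{3}{2} - 7\right) + 125 = \left(-148\right) \left(- \frac{17}{2}\right) + 125 = 1258 + 125 = 1383$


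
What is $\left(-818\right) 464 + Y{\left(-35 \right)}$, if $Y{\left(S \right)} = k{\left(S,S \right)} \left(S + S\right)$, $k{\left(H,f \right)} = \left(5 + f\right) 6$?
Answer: $-366952$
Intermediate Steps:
$k{\left(H,f \right)} = 30 + 6 f$
$Y{\left(S \right)} = 2 S \left(30 + 6 S\right)$ ($Y{\left(S \right)} = \left(30 + 6 S\right) \left(S + S\right) = \left(30 + 6 S\right) 2 S = 2 S \left(30 + 6 S\right)$)
$\left(-818\right) 464 + Y{\left(-35 \right)} = \left(-818\right) 464 + 12 \left(-35\right) \left(5 - 35\right) = -379552 + 12 \left(-35\right) \left(-30\right) = -379552 + 12600 = -366952$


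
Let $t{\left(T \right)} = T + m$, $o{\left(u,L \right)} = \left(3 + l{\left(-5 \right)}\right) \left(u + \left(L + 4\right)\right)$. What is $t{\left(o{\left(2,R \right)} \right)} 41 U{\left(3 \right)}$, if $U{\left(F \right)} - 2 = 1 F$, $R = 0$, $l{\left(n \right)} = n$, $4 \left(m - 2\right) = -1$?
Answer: $- \frac{8405}{4} \approx -2101.3$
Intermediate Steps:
$m = \frac{7}{4}$ ($m = 2 + \frac{1}{4} \left(-1\right) = 2 - \frac{1}{4} = \frac{7}{4} \approx 1.75$)
$U{\left(F \right)} = 2 + F$ ($U{\left(F \right)} = 2 + 1 F = 2 + F$)
$o{\left(u,L \right)} = -8 - 2 L - 2 u$ ($o{\left(u,L \right)} = \left(3 - 5\right) \left(u + \left(L + 4\right)\right) = - 2 \left(u + \left(4 + L\right)\right) = - 2 \left(4 + L + u\right) = -8 - 2 L - 2 u$)
$t{\left(T \right)} = \frac{7}{4} + T$ ($t{\left(T \right)} = T + \frac{7}{4} = \frac{7}{4} + T$)
$t{\left(o{\left(2,R \right)} \right)} 41 U{\left(3 \right)} = \left(\frac{7}{4} - 12\right) 41 \left(2 + 3\right) = \left(\frac{7}{4} - 12\right) 41 \cdot 5 = \left(- \frac{41}{4}\right) 41 \cdot 5 = \left(- \frac{1681}{4}\right) 5 = - \frac{8405}{4}$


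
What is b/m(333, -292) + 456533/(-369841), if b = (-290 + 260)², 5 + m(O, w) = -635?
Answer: -31251901/11834912 ≈ -2.6407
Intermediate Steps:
m(O, w) = -640 (m(O, w) = -5 - 635 = -640)
b = 900 (b = (-30)² = 900)
b/m(333, -292) + 456533/(-369841) = 900/(-640) + 456533/(-369841) = 900*(-1/640) + 456533*(-1/369841) = -45/32 - 456533/369841 = -31251901/11834912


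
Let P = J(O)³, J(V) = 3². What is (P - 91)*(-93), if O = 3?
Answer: -59334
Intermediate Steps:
J(V) = 9
P = 729 (P = 9³ = 729)
(P - 91)*(-93) = (729 - 91)*(-93) = 638*(-93) = -59334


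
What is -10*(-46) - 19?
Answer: 441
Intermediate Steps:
-10*(-46) - 19 = 460 - 19 = 441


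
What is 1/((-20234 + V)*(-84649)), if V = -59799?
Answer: 1/6774713417 ≈ 1.4761e-10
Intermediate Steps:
1/((-20234 + V)*(-84649)) = 1/(-20234 - 59799*(-84649)) = -1/84649/(-80033) = -1/80033*(-1/84649) = 1/6774713417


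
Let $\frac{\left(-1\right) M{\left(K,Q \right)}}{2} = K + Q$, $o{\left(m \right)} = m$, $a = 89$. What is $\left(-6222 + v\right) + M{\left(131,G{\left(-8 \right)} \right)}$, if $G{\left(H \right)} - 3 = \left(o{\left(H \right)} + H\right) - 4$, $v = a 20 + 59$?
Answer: $-4611$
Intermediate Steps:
$v = 1839$ ($v = 89 \cdot 20 + 59 = 1780 + 59 = 1839$)
$G{\left(H \right)} = -1 + 2 H$ ($G{\left(H \right)} = 3 + \left(\left(H + H\right) - 4\right) = 3 + \left(2 H - 4\right) = 3 + \left(-4 + 2 H\right) = -1 + 2 H$)
$M{\left(K,Q \right)} = - 2 K - 2 Q$ ($M{\left(K,Q \right)} = - 2 \left(K + Q\right) = - 2 K - 2 Q$)
$\left(-6222 + v\right) + M{\left(131,G{\left(-8 \right)} \right)} = \left(-6222 + 1839\right) - \left(262 + 2 \left(-1 + 2 \left(-8\right)\right)\right) = -4383 - \left(262 + 2 \left(-1 - 16\right)\right) = -4383 - 228 = -4611$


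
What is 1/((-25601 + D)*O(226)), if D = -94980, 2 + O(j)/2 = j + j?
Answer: -1/108522900 ≈ -9.2146e-9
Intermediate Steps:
O(j) = -4 + 4*j (O(j) = -4 + 2*(j + j) = -4 + 2*(2*j) = -4 + 4*j)
1/((-25601 + D)*O(226)) = 1/((-25601 - 94980)*(-4 + 4*226)) = 1/((-120581)*(-4 + 904)) = -1/120581/900 = -1/120581*1/900 = -1/108522900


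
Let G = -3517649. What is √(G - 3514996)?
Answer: 3*I*√781405 ≈ 2651.9*I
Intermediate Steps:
√(G - 3514996) = √(-3517649 - 3514996) = √(-7032645) = 3*I*√781405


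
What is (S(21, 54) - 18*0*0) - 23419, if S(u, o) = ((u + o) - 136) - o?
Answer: -23534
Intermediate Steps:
S(u, o) = -136 + u (S(u, o) = ((o + u) - 136) - o = (-136 + o + u) - o = -136 + u)
(S(21, 54) - 18*0*0) - 23419 = ((-136 + 21) - 18*0*0) - 23419 = (-115 + 0*0) - 23419 = (-115 + 0) - 23419 = -115 - 23419 = -23534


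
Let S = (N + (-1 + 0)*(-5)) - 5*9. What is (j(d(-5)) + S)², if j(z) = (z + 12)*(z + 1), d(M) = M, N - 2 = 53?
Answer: 169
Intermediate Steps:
N = 55 (N = 2 + 53 = 55)
j(z) = (1 + z)*(12 + z) (j(z) = (12 + z)*(1 + z) = (1 + z)*(12 + z))
S = 15 (S = (55 + (-1 + 0)*(-5)) - 5*9 = (55 - 1*(-5)) - 45 = (55 + 5) - 45 = 60 - 45 = 15)
(j(d(-5)) + S)² = ((12 + (-5)² + 13*(-5)) + 15)² = ((12 + 25 - 65) + 15)² = (-28 + 15)² = (-13)² = 169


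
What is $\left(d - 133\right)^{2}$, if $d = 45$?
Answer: $7744$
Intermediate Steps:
$\left(d - 133\right)^{2} = \left(45 - 133\right)^{2} = \left(-88\right)^{2} = 7744$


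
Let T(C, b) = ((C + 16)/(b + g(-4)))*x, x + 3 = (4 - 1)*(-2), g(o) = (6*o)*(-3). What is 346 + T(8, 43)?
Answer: 39574/115 ≈ 344.12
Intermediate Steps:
g(o) = -18*o
x = -9 (x = -3 + (4 - 1)*(-2) = -3 + 3*(-2) = -3 - 6 = -9)
T(C, b) = -9*(16 + C)/(72 + b) (T(C, b) = ((C + 16)/(b - 18*(-4)))*(-9) = ((16 + C)/(b + 72))*(-9) = ((16 + C)/(72 + b))*(-9) = -9*(16 + C)/(72 + b))
346 + T(8, 43) = 346 + 9*(-16 - 1*8)/(72 + 43) = 346 + 9*(-16 - 8)/115 = 346 + 9*(1/115)*(-24) = 346 - 216/115 = 39574/115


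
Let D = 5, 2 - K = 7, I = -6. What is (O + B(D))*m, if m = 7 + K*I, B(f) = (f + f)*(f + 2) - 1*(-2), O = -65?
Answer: 259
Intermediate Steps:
K = -5 (K = 2 - 1*7 = 2 - 7 = -5)
B(f) = 2 + 2*f*(2 + f) (B(f) = (2*f)*(2 + f) + 2 = 2*f*(2 + f) + 2 = 2 + 2*f*(2 + f))
m = 37 (m = 7 - 5*(-6) = 7 + 30 = 37)
(O + B(D))*m = (-65 + (2 + 2*5**2 + 4*5))*37 = (-65 + (2 + 2*25 + 20))*37 = (-65 + (2 + 50 + 20))*37 = (-65 + 72)*37 = 7*37 = 259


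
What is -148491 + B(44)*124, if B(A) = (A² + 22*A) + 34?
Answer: 215821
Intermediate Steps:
B(A) = 34 + A² + 22*A
-148491 + B(44)*124 = -148491 + (34 + 44² + 22*44)*124 = -148491 + (34 + 1936 + 968)*124 = -148491 + 2938*124 = -148491 + 364312 = 215821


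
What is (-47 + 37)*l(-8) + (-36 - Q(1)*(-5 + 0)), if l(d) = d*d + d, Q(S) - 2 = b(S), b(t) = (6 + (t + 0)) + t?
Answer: -546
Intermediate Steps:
b(t) = 6 + 2*t (b(t) = (6 + t) + t = 6 + 2*t)
Q(S) = 8 + 2*S (Q(S) = 2 + (6 + 2*S) = 8 + 2*S)
l(d) = d + d² (l(d) = d² + d = d + d²)
(-47 + 37)*l(-8) + (-36 - Q(1)*(-5 + 0)) = (-47 + 37)*(-8*(1 - 8)) + (-36 - (8 + 2*1)*(-5 + 0)) = -(-80)*(-7) + (-36 - (8 + 2)*(-5)) = -10*56 + (-36 - 10*(-5)) = -560 + (-36 - 1*(-50)) = -560 + (-36 + 50) = -560 + 14 = -546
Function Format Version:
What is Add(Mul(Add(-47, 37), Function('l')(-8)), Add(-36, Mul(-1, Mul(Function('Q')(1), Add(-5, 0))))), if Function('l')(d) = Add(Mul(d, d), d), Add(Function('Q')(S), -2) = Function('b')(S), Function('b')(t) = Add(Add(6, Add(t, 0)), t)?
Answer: -546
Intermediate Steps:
Function('b')(t) = Add(6, Mul(2, t)) (Function('b')(t) = Add(Add(6, t), t) = Add(6, Mul(2, t)))
Function('Q')(S) = Add(8, Mul(2, S)) (Function('Q')(S) = Add(2, Add(6, Mul(2, S))) = Add(8, Mul(2, S)))
Function('l')(d) = Add(d, Pow(d, 2)) (Function('l')(d) = Add(Pow(d, 2), d) = Add(d, Pow(d, 2)))
Add(Mul(Add(-47, 37), Function('l')(-8)), Add(-36, Mul(-1, Mul(Function('Q')(1), Add(-5, 0))))) = Add(Mul(Add(-47, 37), Mul(-8, Add(1, -8))), Add(-36, Mul(-1, Mul(Add(8, Mul(2, 1)), Add(-5, 0))))) = Add(Mul(-10, Mul(-8, -7)), Add(-36, Mul(-1, Mul(Add(8, 2), -5)))) = Add(Mul(-10, 56), Add(-36, Mul(-1, Mul(10, -5)))) = Add(-560, Add(-36, Mul(-1, -50))) = Add(-560, Add(-36, 50)) = Add(-560, 14) = -546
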